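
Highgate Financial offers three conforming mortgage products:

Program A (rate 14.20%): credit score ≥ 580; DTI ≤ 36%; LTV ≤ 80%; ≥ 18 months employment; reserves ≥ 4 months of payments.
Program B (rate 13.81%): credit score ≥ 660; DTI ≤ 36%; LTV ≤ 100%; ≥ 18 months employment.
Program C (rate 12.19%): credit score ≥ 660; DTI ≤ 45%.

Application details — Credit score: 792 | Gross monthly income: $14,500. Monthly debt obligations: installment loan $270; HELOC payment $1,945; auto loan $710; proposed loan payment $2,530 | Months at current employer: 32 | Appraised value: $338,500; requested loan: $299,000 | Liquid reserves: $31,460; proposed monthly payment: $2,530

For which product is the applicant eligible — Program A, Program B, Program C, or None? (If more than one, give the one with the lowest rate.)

Total debts = (270 + 1,945 + 710 + 2,530) = 5,455; DTI = 5,455/14,500 = 37.6%.
LTV = 299,000/338,500 = 88.3%.
Reserves = 31,460/2,530 = 12.4 months.
Program A: score 792 ≥ 580; DTI 37.6% > 36%; LTV 88.3% > 80%; employment 32 ≥ 18 mo; reserves 12.4 ≥ 4 mo → does not qualify.
Program B: score 792 ≥ 660; DTI 37.6% > 36%; LTV 88.3% ≤ 100%; employment 32 ≥ 18 mo → does not qualify.
Program C: score 792 ≥ 660; DTI 37.6% ≤ 45% → qualifies.

Program C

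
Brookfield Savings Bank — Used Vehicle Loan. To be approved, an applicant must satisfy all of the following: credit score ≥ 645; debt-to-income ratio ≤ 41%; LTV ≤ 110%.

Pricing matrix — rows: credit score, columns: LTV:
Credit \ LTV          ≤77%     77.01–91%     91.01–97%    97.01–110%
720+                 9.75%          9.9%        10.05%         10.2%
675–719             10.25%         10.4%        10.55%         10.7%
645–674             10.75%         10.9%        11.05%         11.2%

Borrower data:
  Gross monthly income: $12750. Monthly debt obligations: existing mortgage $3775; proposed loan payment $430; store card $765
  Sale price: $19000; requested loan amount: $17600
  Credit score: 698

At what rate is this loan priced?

10.55%

Credit score 698 ≥ 645; Total monthly debts = (3,775 + 430 + 765) = 4,970. Debt-to-income = 4,970/12,750 = 39% — meets 41% limit
LTV: 17,600 ÷ 19,000 = 92.6%, within 110% cap
Score 698 is in the 675–719 band; LTV 92.6% is in the 91.01–97% band → 10.55%.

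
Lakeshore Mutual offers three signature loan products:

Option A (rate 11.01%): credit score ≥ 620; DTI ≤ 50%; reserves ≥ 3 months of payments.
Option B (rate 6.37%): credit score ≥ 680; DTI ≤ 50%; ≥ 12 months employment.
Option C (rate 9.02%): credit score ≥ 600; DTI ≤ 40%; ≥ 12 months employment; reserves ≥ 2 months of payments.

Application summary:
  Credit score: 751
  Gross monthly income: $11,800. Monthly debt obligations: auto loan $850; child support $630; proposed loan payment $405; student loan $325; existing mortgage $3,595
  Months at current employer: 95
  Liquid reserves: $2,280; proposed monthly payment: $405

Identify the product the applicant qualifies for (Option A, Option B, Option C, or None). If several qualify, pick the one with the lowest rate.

Total debts = (850 + 630 + 405 + 325 + 3,595) = 5,805; DTI = 5,805/11,800 = 49.2%.
Reserves = 2,280/405 = 5.6 months.
Option A: score 751 ≥ 620; DTI 49.2% ≤ 50%; reserves 5.6 ≥ 3 mo → qualifies.
Option B: score 751 ≥ 680; DTI 49.2% ≤ 50%; employment 95 ≥ 12 mo → qualifies.
Option C: score 751 ≥ 600; DTI 49.2% > 40%; employment 95 ≥ 12 mo; reserves 5.6 ≥ 2 mo → does not qualify.
Qualifying: Option A, Option B. Lowest rate is 6.37% → Option B.

Option B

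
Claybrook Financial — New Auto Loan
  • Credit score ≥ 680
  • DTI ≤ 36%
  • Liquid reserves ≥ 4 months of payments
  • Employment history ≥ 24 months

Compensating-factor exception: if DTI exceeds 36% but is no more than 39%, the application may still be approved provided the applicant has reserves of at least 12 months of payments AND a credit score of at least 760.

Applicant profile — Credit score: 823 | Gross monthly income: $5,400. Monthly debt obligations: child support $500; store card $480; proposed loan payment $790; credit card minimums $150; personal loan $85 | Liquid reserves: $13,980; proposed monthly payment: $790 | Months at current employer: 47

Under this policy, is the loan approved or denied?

Credit score 823 ≥ 680 (meets base)
Total debts = (500 + 480 + 790 + 150 + 85) = 2,005. DTI: 2,005 ÷ 5,400 = 37.1%, over the 36% base limit.
Reserves = 13,980/790 = 17.7 months ≥ 4
Employment 47 ≥ 24 months
DTI 37.1% is within the 36%–39% exception band; checking compensating factors.
Reserves 17.7 ≥ 12 months; credit score 823 ≥ 760.
Both override conditions satisfied; DTI exception granted.

Approved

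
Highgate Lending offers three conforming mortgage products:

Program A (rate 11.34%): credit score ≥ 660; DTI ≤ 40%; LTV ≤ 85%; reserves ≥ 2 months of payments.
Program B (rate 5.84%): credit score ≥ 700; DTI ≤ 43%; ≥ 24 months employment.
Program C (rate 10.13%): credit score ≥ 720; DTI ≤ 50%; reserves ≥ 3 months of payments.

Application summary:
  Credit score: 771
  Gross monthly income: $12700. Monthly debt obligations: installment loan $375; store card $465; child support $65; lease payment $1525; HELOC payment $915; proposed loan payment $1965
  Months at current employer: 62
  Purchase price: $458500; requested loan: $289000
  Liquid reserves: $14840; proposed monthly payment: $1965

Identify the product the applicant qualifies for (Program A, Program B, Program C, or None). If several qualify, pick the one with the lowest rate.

Program B

Total debts = (375 + 465 + 65 + 1,525 + 915 + 1,965) = 5,310; DTI = 5,310/12,700 = 41.8%.
LTV = 289,000/458,500 = 63%.
Reserves = 14,840/1,965 = 7.6 months.
Program A: score 771 ≥ 660; DTI 41.8% > 40%; LTV 63% ≤ 85%; reserves 7.6 ≥ 2 mo → does not qualify.
Program B: score 771 ≥ 700; DTI 41.8% ≤ 43%; employment 62 ≥ 24 mo → qualifies.
Program C: score 771 ≥ 720; DTI 41.8% ≤ 50%; reserves 7.6 ≥ 3 mo → qualifies.
Qualifying: Program B, Program C. Lowest rate is 5.84% → Program B.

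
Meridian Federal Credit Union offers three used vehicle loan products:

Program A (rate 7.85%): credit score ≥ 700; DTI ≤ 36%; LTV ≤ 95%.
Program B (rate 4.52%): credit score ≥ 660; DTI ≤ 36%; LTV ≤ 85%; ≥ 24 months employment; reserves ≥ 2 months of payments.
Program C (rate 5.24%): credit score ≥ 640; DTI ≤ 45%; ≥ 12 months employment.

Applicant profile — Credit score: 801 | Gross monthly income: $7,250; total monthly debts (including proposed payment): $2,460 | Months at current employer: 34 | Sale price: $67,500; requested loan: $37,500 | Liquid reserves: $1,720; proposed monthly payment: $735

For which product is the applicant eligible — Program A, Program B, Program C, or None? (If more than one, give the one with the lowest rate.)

DTI = 2,460/7,250 = 33.9%.
LTV = 37,500/67,500 = 55.6%.
Reserves = 1,720/735 = 2.3 months.
Program A: score 801 ≥ 700; DTI 33.9% ≤ 36%; LTV 55.6% ≤ 95% → qualifies.
Program B: score 801 ≥ 660; DTI 33.9% ≤ 36%; LTV 55.6% ≤ 85%; employment 34 ≥ 24 mo; reserves 2.3 ≥ 2 mo → qualifies.
Program C: score 801 ≥ 640; DTI 33.9% ≤ 45%; employment 34 ≥ 12 mo → qualifies.
Qualifying: Program A, Program B, Program C. Lowest rate is 4.52% → Program B.

Program B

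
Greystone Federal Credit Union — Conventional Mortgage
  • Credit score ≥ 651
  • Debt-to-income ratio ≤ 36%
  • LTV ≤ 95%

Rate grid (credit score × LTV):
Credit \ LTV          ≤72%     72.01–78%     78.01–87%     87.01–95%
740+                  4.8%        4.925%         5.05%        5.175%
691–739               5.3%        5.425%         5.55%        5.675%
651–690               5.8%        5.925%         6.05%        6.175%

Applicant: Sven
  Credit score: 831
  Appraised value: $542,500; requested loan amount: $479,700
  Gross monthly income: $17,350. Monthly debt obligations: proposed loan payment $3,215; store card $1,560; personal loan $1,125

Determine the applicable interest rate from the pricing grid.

5.175%

Credit score 831 ≥ 651; Total monthly debts = (3,215 + 1,560 + 1,125) = 5,900. Debt-to-income = 5,900/17,350 = 34% — meets 36% limit
Loan-to-value = 479,700/542,500 = 88.4% — pass (95% max)
Score 831 is in the 740+ band; LTV 88.4% is in the 87.01–95% band → 5.175%.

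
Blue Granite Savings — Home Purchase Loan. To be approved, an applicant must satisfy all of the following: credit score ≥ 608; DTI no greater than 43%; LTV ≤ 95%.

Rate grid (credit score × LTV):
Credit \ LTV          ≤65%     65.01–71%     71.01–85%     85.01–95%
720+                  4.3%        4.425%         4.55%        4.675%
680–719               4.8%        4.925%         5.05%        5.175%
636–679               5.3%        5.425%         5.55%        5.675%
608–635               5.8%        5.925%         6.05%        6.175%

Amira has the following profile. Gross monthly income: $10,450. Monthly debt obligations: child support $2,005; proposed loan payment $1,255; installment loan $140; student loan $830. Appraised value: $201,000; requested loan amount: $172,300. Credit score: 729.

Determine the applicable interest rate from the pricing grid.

4.675%

Credit score 729 ≥ 608; Total monthly debts = (2,005 + 1,255 + 140 + 830) = 4,230. DTI = 4,230/10,450 = 40.5% ≤ 43%
Loan-to-value = 172,300/201,000 = 85.7% — pass (95% max)
Row: 729 falls in 720+. Column: 85.7% falls in 85.01–95%. Rate = 4.675%.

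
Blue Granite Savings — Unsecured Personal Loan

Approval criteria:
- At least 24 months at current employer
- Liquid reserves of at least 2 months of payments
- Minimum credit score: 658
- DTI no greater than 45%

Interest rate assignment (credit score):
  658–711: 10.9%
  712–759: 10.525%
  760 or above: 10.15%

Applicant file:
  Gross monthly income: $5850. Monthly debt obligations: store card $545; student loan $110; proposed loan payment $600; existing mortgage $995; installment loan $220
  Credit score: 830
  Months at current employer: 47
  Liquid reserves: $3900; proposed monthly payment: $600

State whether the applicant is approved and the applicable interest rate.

Credit score 830 ≥ 658 (meets minimum)
Employment 47 ≥ 24 months
Total monthly debts = (545 + 110 + 600 + 995 + 220) = 2,470. DTI: 2,470 ÷ 5,850 = 42.2%, within the 45% cap
Reserves: 3,900 ÷ 600 = 6.5 months (meets 2-month minimum)
All requirements met. Score 830 falls in the 760 or above tier → 10.15%.

Approved at 10.15%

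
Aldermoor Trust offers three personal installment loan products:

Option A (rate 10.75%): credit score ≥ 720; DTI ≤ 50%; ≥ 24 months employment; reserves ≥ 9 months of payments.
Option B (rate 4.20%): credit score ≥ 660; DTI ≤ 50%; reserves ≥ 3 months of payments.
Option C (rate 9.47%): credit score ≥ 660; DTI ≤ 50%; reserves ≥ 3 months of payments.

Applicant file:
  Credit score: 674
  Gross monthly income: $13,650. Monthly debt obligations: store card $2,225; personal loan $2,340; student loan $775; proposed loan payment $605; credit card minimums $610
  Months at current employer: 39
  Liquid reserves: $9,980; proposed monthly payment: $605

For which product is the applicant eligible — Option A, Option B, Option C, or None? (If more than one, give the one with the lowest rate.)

Total debts = (2,225 + 2,340 + 775 + 605 + 610) = 6,555; DTI = 6,555/13,650 = 48%.
Reserves = 9,980/605 = 16.5 months.
Option A: score 674 < 720; DTI 48% ≤ 50%; employment 39 ≥ 24 mo; reserves 16.5 ≥ 9 mo → does not qualify.
Option B: score 674 ≥ 660; DTI 48% ≤ 50%; reserves 16.5 ≥ 3 mo → qualifies.
Option C: score 674 ≥ 660; DTI 48% ≤ 50%; reserves 16.5 ≥ 3 mo → qualifies.
Qualifying: Option B, Option C. Lowest rate is 4.20% → Option B.

Option B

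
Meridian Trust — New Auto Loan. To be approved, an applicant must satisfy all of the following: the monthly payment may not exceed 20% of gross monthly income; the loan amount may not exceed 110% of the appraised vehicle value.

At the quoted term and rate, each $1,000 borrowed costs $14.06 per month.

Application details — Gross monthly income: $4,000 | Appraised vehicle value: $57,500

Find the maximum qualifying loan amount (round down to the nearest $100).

Payment cap: 20% × $4,000 = $800/month.
At $14.06 per $1,000, that supports 800/14.06 × 1,000 ≈ $56,899 → $56,800.
LTV cap: 110% × $57,500 = $63,250 → $63,200.
Binding constraint: payment-to-income.

$56,800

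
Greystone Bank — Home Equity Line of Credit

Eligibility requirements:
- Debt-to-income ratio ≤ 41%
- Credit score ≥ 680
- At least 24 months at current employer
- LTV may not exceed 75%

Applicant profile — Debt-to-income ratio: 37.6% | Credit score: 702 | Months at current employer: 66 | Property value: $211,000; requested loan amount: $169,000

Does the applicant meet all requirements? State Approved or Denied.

Denied

DTI 37.6% is within the 41% limit
Credit score 702 ≥ 680 (meets)
Employment 66 ≥ 24 months
LTV: 169,000 ÷ 211,000 = 80.1%, exceeds 75% cap
Fails on LTV.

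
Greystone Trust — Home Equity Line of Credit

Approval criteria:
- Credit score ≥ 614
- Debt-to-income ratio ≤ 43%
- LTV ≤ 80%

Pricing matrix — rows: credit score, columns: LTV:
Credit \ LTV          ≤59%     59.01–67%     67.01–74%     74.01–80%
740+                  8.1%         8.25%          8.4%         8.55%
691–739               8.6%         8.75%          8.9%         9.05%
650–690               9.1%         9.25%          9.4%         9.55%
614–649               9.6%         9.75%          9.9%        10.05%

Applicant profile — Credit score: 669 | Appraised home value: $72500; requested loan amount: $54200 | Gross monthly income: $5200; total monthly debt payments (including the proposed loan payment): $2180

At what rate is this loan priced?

9.55%

Credit score 669 ≥ 614; DTI: 2,180 ÷ 5,200 = 41.9%, within the 43% cap
LTV: 54,200 ÷ 72,500 = 74.8%, within 80% cap
Credit 669 → row 650–690; LTV 74.8% → column 74.01–80%. Grid cell → 9.55%.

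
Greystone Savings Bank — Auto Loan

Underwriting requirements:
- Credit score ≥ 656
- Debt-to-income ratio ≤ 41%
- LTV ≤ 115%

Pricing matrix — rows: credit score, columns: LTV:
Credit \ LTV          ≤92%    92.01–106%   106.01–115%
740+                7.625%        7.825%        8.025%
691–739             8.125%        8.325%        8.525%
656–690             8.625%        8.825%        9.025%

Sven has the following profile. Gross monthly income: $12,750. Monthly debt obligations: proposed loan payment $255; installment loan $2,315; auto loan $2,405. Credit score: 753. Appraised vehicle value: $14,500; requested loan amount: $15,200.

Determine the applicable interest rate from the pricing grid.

7.825%

Credit score 753 ≥ 656; Total monthly debts = (255 + 2,315 + 2,405) = 4,975. DTI = 4,975/12,750 = 39% ≤ 41%
LTV = 15,200/14,500 = 104.8% ≤ 115%
Credit 753 → row 740+; LTV 104.8% → column 92.01–106%. Grid cell → 7.825%.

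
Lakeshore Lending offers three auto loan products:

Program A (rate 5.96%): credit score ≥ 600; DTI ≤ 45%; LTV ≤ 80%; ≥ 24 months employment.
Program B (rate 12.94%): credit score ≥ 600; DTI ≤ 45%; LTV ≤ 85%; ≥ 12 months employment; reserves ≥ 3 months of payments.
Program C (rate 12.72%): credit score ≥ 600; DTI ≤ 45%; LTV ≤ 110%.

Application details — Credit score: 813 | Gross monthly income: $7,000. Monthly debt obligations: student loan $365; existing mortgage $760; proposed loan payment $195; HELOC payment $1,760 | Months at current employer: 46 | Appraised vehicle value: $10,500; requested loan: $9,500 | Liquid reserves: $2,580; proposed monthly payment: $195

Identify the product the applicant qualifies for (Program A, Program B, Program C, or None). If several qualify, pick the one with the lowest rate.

Total debts = (365 + 760 + 195 + 1,760) = 3,080; DTI = 3,080/7,000 = 44%.
LTV = 9,500/10,500 = 90.5%.
Reserves = 2,580/195 = 13.2 months.
Program A: score 813 ≥ 600; DTI 44% ≤ 45%; LTV 90.5% > 80%; employment 46 ≥ 24 mo → does not qualify.
Program B: score 813 ≥ 600; DTI 44% ≤ 45%; LTV 90.5% > 85%; employment 46 ≥ 12 mo; reserves 13.2 ≥ 3 mo → does not qualify.
Program C: score 813 ≥ 600; DTI 44% ≤ 45%; LTV 90.5% ≤ 110% → qualifies.

Program C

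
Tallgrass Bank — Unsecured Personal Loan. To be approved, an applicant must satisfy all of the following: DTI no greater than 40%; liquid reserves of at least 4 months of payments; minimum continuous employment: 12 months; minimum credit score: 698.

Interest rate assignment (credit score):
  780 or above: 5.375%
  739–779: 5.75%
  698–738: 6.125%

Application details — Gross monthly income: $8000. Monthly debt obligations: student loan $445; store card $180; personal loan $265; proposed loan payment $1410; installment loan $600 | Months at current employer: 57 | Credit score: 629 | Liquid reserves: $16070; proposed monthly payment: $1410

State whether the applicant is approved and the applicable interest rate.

Denied

Credit score 629 < 698 (below minimum)
Liquid reserves cover 16,070/1,410 = 11.4 months — ≥ 4 required
Employment 57 ≥ 12 months
Total monthly debts = (445 + 180 + 265 + 1,410 + 600) = 2,900. Debt-to-income = 2,900/8,000 = 36.2% — meets 40% limit
Not all requirements met → denied.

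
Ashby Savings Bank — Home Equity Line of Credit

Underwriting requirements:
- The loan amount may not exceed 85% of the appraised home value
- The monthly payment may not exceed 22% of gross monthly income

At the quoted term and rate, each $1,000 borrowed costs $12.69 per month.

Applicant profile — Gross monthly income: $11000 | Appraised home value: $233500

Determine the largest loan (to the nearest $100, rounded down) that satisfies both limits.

$190,700

Payment cap: 22% × $11,000 = $2,420/month.
At $12.69 per $1,000, that supports 2,420/12.69 × 1,000 ≈ $190,701 → $190,700.
LTV cap: 85% × $233,500 = $198,475 → $198,400.
Binding constraint: payment-to-income.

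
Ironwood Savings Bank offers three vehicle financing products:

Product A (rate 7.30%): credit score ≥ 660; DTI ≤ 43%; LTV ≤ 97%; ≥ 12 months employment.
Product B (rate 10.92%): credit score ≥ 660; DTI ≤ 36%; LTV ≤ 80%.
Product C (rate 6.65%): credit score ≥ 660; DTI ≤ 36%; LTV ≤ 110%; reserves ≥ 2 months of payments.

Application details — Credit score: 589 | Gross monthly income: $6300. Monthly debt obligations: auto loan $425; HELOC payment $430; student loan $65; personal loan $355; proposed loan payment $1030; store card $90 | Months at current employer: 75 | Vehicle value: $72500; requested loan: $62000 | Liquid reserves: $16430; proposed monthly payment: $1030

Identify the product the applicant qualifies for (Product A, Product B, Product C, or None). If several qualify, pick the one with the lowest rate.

Total debts = (425 + 430 + 65 + 355 + 1,030 + 90) = 2,395; DTI = 2,395/6,300 = 38%.
LTV = 62,000/72,500 = 85.5%.
Reserves = 16,430/1,030 = 16.0 months.
Product A: score 589 < 660; DTI 38% ≤ 43%; LTV 85.5% ≤ 97%; employment 75 ≥ 12 mo → does not qualify.
Product B: score 589 < 660; DTI 38% > 36%; LTV 85.5% > 80% → does not qualify.
Product C: score 589 < 660; DTI 38% > 36%; LTV 85.5% ≤ 110%; reserves 16.0 ≥ 2 mo → does not qualify.

None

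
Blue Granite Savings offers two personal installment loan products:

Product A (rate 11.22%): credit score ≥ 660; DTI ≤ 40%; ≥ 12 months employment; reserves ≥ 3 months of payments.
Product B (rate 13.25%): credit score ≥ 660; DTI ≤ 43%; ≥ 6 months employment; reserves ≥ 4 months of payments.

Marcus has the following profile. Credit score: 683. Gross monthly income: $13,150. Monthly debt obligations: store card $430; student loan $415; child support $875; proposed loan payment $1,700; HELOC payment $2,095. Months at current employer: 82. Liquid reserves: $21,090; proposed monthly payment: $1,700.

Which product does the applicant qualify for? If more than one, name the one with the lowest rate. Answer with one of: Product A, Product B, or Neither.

Product B

Total debts = (430 + 415 + 875 + 1,700 + 2,095) = 5,515; DTI = 5,515/13,150 = 41.9%.
Reserves = 21,090/1,700 = 12.4 months.
Product A: score 683 ≥ 660; DTI 41.9% > 40%; employment 82 ≥ 12 mo; reserves 12.4 ≥ 3 mo → does not qualify.
Product B: score 683 ≥ 660; DTI 41.9% ≤ 43%; employment 82 ≥ 6 mo; reserves 12.4 ≥ 4 mo → qualifies.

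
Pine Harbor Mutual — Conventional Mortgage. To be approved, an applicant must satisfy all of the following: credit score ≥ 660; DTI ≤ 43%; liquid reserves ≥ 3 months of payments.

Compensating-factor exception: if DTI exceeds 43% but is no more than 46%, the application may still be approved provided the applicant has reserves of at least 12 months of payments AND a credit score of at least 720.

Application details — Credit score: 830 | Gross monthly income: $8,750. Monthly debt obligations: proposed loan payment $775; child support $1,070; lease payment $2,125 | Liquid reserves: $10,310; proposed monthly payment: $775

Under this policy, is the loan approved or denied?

Approved

Credit score 830 ≥ 660 (meets base)
Total debts = (775 + 1,070 + 2,125) = 3,970. DTI = 3,970/8,750 = 45.4% > 43% — standard DTI limit exceeded.
Liquid reserves cover 10,310/775 = 13.3 months — ≥ 3 required
45.4% falls in the override range (43%–46%), so the compensating-factor test applies.
Override check — reserves: 13.3 mo (ok); score: 830 (ok).
Both compensating conditions met → exception applies.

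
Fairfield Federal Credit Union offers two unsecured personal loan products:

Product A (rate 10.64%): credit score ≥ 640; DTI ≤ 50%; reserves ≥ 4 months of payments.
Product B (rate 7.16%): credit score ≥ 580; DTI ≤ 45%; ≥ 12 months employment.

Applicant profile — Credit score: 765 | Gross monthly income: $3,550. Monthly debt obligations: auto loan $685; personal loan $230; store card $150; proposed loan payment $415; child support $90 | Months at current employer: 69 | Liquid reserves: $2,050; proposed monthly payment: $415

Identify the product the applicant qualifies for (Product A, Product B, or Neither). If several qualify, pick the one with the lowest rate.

Total debts = (685 + 230 + 150 + 415 + 90) = 1,570; DTI = 1,570/3,550 = 44.2%.
Reserves = 2,050/415 = 4.9 months.
Product A: score 765 ≥ 640; DTI 44.2% ≤ 50%; reserves 4.9 ≥ 4 mo → qualifies.
Product B: score 765 ≥ 580; DTI 44.2% ≤ 45%; employment 69 ≥ 12 mo → qualifies.
Qualifying: Product A, Product B. Lowest rate is 7.16% → Product B.

Product B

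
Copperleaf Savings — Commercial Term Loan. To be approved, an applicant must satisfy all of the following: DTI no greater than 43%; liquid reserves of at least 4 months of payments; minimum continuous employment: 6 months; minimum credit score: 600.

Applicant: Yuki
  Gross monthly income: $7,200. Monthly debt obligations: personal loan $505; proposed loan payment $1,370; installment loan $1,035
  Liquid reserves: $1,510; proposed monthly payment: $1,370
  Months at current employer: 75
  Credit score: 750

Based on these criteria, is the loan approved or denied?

Total monthly debts = (505 + 1,370 + 1,035) = 2,910. DTI = 2,910/7,200 = 40.4% ≤ 43%
Reserves: 1,510 ÷ 1,370 = 1.1 months (below 4-month minimum)
Employment 75 ≥ 6 months
Credit score 750 ≥ 600 (meets)
Fails on reserves.

Denied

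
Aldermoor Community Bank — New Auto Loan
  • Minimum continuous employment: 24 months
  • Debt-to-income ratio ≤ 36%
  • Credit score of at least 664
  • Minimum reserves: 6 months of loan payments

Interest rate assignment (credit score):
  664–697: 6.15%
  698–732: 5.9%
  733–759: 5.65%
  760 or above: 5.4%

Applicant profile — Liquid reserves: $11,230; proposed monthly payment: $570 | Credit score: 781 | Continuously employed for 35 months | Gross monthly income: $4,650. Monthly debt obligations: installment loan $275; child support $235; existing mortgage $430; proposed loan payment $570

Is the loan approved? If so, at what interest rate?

Credit score 781 ≥ 664 (meets minimum)
Employment 35 ≥ 24 months
Reserves = 11,230/570 = 19.7 months ≥ 6
Total monthly debts = (275 + 235 + 430 + 570) = 1,510. DTI: 1,510 ÷ 4,650 = 32.5%, within the 36% cap
All requirements met. Score 781 falls in the 760 or above tier → 5.4%.

Approved at 5.4%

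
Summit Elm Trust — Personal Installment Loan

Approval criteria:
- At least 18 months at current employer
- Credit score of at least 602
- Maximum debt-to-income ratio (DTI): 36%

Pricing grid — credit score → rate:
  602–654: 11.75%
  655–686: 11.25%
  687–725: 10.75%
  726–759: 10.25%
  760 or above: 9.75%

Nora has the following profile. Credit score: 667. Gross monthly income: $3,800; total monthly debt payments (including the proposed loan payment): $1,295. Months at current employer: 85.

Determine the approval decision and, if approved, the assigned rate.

Credit score 667 ≥ 602 (meets minimum)
Employment 85 ≥ 18 months
DTI: 1,295 ÷ 3,800 = 34.1%, within the 36% cap
All requirements met. Score 667 falls in the 655–686 tier → 11.25%.

Approved at 11.25%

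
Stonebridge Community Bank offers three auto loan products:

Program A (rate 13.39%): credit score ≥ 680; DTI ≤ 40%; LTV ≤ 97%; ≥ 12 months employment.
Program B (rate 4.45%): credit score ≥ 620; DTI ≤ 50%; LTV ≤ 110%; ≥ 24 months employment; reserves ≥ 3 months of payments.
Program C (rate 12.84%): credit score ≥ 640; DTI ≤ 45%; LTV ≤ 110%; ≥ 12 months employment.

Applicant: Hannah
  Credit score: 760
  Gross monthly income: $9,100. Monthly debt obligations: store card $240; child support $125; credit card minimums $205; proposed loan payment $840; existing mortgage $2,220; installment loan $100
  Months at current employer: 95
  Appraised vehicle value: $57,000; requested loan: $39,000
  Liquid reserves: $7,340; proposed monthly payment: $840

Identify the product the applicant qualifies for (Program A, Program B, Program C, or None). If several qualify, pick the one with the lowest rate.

Total debts = (240 + 125 + 205 + 840 + 2,220 + 100) = 3,730; DTI = 3,730/9,100 = 41%.
LTV = 39,000/57,000 = 68.4%.
Reserves = 7,340/840 = 8.7 months.
Program A: score 760 ≥ 680; DTI 41% > 40%; LTV 68.4% ≤ 97%; employment 95 ≥ 12 mo → does not qualify.
Program B: score 760 ≥ 620; DTI 41% ≤ 50%; LTV 68.4% ≤ 110%; employment 95 ≥ 24 mo; reserves 8.7 ≥ 3 mo → qualifies.
Program C: score 760 ≥ 640; DTI 41% ≤ 45%; LTV 68.4% ≤ 110%; employment 95 ≥ 12 mo → qualifies.
Qualifying: Program B, Program C. Lowest rate is 4.45% → Program B.

Program B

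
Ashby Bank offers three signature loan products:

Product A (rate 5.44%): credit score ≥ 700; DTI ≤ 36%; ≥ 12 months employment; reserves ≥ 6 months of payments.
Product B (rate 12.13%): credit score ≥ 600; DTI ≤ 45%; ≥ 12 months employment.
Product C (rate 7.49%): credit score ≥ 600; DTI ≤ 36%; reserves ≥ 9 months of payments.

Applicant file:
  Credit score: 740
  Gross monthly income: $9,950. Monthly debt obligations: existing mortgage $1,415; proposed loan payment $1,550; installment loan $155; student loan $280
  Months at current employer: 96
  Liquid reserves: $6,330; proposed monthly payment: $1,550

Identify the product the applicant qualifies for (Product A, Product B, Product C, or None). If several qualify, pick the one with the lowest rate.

Product B

Total debts = (1,415 + 1,550 + 155 + 280) = 3,400; DTI = 3,400/9,950 = 34.2%.
Reserves = 6,330/1,550 = 4.1 months.
Product A: score 740 ≥ 700; DTI 34.2% ≤ 36%; employment 96 ≥ 12 mo; reserves 4.1 < 6 mo → does not qualify.
Product B: score 740 ≥ 600; DTI 34.2% ≤ 45%; employment 96 ≥ 12 mo → qualifies.
Product C: score 740 ≥ 600; DTI 34.2% ≤ 36%; reserves 4.1 < 9 mo → does not qualify.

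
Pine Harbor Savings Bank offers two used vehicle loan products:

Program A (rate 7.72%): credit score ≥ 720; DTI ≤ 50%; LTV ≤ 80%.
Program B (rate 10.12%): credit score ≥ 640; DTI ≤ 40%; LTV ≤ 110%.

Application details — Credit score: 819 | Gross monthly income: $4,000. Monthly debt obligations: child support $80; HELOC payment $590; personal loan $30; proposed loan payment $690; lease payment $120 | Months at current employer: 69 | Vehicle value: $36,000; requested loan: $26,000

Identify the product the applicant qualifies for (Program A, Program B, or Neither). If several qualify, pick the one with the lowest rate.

Total debts = (80 + 590 + 30 + 690 + 120) = 1,510; DTI = 1,510/4,000 = 37.8%.
LTV = 26,000/36,000 = 72.2%.
Program A: score 819 ≥ 720; DTI 37.8% ≤ 50%; LTV 72.2% ≤ 80% → qualifies.
Program B: score 819 ≥ 640; DTI 37.8% ≤ 40%; LTV 72.2% ≤ 110% → qualifies.
Qualifying: Program A, Program B. Lowest rate is 7.72% → Program A.

Program A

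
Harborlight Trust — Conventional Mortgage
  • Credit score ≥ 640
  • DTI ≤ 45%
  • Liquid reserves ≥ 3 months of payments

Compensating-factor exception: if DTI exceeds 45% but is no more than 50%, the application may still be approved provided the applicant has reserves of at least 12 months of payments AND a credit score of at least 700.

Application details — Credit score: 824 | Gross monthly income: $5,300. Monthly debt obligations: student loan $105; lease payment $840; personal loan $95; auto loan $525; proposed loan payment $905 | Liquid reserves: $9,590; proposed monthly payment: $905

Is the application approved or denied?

Denied

Credit score 824 ≥ 640 (meets base)
Total debts = (105 + 840 + 95 + 525 + 905) = 2,470. DTI = 2,470/5,300 = 46.6% > 45% — standard DTI limit exceeded.
Reserves: 9,590 ÷ 905 = 10.6 months (meets 3-month minimum)
46.6% falls in the override range (45%–50%), so the compensating-factor test applies.
Reserves 10.6 < 12 months; credit score 824 ≥ 700.
Override conditions not both satisfied; exception does not apply.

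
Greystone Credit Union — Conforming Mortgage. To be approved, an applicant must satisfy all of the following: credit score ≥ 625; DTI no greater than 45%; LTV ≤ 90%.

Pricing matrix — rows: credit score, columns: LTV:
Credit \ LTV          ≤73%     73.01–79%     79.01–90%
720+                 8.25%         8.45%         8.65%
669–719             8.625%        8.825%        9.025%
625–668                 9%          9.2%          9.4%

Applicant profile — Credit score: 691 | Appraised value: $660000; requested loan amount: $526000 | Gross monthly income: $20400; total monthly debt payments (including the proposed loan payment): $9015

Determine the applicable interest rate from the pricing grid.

9.025%

Credit score 691 ≥ 625; Debt-to-income = 9,015/20,400 = 44.2% — meets 45% limit
Loan-to-value = 526,000/660,000 = 79.7% — pass (90% max)
Score 691 is in the 669–719 band; LTV 79.7% is in the 79.01–90% band → 9.025%.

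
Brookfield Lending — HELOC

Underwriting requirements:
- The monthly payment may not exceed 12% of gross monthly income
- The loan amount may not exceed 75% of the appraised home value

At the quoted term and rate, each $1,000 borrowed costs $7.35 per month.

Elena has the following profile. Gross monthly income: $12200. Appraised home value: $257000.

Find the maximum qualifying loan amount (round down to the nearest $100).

$192,700

Payment cap: 12% × $12,200 = $1,464/month.
At $7.35 per $1,000, that supports 1,464/7.35 × 1,000 ≈ $199,183 → $199,100.
LTV cap: 75% × $257,000 = $192,750 → $192,700.
Binding constraint: loan-to-value.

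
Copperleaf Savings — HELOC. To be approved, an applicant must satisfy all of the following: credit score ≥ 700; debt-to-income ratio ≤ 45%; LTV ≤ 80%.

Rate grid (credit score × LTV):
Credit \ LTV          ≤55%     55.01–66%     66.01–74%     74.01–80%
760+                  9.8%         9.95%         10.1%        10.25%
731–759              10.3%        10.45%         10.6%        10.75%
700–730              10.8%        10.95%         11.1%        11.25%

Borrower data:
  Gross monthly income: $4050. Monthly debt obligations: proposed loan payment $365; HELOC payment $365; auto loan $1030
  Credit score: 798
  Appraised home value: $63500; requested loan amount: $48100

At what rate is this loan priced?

10.25%

Credit score 798 ≥ 700; Total monthly debts = (365 + 365 + 1,030) = 1,760. DTI = 1,760/4,050 = 43.5% ≤ 45%
LTV = 48,100/63,500 = 75.7% ≤ 80%
Row: 798 falls in 760+. Column: 75.7% falls in 74.01–80%. Rate = 10.25%.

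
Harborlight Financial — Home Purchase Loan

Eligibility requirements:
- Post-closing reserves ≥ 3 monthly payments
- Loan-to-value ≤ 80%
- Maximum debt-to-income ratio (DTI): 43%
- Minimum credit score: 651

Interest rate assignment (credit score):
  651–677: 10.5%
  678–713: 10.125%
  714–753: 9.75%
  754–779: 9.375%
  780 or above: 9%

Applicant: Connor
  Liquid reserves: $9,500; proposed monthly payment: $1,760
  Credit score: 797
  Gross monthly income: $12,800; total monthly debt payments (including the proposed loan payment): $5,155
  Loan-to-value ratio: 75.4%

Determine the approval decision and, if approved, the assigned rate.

Approved at 9%

Credit score 797 ≥ 651 (meets minimum)
LTV 75.4% — within 80%
Reserves: 9,500 ÷ 1,760 = 5.4 months (meets 3-month minimum)
DTI: 5,155 ÷ 12,800 = 40.3%, within the 43% cap
All requirements met. Score 797 falls in the 780 or above tier → 9%.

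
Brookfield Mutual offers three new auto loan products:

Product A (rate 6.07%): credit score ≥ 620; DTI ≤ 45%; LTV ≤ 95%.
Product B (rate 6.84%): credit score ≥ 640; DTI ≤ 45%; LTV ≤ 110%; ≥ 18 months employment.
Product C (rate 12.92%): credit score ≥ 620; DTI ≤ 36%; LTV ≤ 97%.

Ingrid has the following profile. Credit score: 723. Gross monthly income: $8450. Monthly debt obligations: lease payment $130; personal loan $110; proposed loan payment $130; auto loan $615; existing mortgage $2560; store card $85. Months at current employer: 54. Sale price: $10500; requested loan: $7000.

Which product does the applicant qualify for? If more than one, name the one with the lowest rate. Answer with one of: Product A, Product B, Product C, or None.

Total debts = (130 + 110 + 130 + 615 + 2,560 + 85) = 3,630; DTI = 3,630/8,450 = 43%.
LTV = 7,000/10,500 = 66.7%.
Product A: score 723 ≥ 620; DTI 43% ≤ 45%; LTV 66.7% ≤ 95% → qualifies.
Product B: score 723 ≥ 640; DTI 43% ≤ 45%; LTV 66.7% ≤ 110%; employment 54 ≥ 18 mo → qualifies.
Product C: score 723 ≥ 620; DTI 43% > 36%; LTV 66.7% ≤ 97% → does not qualify.
Qualifying: Product A, Product B. Lowest rate is 6.07% → Product A.

Product A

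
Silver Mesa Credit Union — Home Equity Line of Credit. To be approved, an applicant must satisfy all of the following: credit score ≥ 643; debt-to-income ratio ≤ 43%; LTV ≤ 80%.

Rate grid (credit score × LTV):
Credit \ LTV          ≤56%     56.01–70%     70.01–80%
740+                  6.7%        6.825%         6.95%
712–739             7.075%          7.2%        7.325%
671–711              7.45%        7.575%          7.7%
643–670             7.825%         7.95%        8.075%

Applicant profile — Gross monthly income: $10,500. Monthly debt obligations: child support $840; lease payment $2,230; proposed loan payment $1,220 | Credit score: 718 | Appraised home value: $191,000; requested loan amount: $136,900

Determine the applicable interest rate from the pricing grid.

7.325%

Credit score 718 ≥ 643; Total monthly debts = (840 + 2,230 + 1,220) = 4,290. DTI: 4,290 ÷ 10,500 = 40.9%, within the 43% cap
LTV = 136,900/191,000 = 71.7% ≤ 80%
Score 718 is in the 712–739 band; LTV 71.7% is in the 70.01–80% band → 7.325%.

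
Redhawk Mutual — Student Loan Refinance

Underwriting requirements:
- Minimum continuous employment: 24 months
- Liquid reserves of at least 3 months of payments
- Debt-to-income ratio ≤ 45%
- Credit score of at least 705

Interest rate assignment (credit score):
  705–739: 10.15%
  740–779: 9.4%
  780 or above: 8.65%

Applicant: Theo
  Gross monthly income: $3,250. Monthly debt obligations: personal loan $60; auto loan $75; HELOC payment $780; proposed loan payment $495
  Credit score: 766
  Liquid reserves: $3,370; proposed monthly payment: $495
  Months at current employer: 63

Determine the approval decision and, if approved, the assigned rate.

Credit score 766 ≥ 705 (meets minimum)
Total monthly debts = (60 + 75 + 780 + 495) = 1,410. Debt-to-income = 1,410/3,250 = 43.4% — meets 45% limit
Employment 63 ≥ 24 months
Liquid reserves cover 3,370/495 = 6.8 months — ≥ 3 required
All requirements met. Score 766 falls in the 740–779 tier → 9.4%.

Approved at 9.4%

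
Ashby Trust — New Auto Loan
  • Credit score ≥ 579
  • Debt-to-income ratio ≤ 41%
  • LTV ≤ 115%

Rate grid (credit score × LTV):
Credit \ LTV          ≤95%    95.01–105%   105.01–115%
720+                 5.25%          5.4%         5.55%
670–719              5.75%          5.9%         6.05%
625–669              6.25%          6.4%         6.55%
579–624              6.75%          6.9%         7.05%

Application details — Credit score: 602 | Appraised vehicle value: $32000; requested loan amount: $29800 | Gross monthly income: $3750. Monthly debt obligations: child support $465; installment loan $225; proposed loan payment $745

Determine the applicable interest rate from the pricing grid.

Credit score 602 ≥ 579; Total monthly debts = (465 + 225 + 745) = 1,435. Debt-to-income = 1,435/3,750 = 38.3% — meets 41% limit
Loan-to-value = 29,800/32,000 = 93.1% — pass (115% max)
Score 602 is in the 579–624 band; LTV 93.1% is in the ≤95% band → 6.75%.

6.75%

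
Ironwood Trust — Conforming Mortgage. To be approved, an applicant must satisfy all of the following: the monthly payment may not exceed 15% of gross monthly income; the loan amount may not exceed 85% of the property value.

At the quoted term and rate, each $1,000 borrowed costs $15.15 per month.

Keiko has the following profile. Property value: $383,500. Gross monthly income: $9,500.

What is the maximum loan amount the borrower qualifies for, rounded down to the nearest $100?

Payment cap: 15% × $9,500 = $1,425/month.
At $15.15 per $1,000, that supports 1,425/15.15 × 1,000 ≈ $94,059 → $94,000.
LTV cap: 85% × $383,500 = $325,975 → $325,900.
Binding constraint: payment-to-income.

$94,000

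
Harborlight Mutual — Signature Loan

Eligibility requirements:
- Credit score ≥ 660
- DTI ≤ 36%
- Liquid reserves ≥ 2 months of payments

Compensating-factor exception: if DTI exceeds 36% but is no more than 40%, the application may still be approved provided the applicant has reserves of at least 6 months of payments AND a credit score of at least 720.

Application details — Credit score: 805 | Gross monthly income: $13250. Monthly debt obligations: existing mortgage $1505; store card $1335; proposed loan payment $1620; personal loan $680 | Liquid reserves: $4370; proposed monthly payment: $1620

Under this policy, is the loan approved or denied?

Denied

Credit score 805 ≥ 660 (meets base)
Total debts = (1,505 + 1,335 + 1,620 + 680) = 5,140. DTI = 5,140/13,250 = 38.8% > 36% — standard DTI limit exceeded.
Reserves: 4,370 ÷ 1,620 = 2.7 months (meets 2-month minimum)
38.8% falls in the override range (36%–40%), so the compensating-factor test applies.
Override check — reserves: 2.7 mo (short of 6); score: 805 (ok).
Override conditions not both satisfied; exception does not apply.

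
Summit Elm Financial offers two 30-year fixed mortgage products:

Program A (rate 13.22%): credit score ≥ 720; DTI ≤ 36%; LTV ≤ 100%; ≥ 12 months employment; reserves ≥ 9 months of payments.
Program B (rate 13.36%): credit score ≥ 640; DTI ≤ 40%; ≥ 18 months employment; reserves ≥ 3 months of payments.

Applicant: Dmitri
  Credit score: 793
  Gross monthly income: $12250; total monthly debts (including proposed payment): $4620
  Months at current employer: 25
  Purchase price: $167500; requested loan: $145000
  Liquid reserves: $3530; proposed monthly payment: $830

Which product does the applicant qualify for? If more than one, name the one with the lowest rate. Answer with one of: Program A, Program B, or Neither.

DTI = 4,620/12,250 = 37.7%.
LTV = 145,000/167,500 = 86.6%.
Reserves = 3,530/830 = 4.3 months.
Program A: score 793 ≥ 720; DTI 37.7% > 36%; LTV 86.6% ≤ 100%; employment 25 ≥ 12 mo; reserves 4.3 < 9 mo → does not qualify.
Program B: score 793 ≥ 640; DTI 37.7% ≤ 40%; employment 25 ≥ 18 mo; reserves 4.3 ≥ 3 mo → qualifies.

Program B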